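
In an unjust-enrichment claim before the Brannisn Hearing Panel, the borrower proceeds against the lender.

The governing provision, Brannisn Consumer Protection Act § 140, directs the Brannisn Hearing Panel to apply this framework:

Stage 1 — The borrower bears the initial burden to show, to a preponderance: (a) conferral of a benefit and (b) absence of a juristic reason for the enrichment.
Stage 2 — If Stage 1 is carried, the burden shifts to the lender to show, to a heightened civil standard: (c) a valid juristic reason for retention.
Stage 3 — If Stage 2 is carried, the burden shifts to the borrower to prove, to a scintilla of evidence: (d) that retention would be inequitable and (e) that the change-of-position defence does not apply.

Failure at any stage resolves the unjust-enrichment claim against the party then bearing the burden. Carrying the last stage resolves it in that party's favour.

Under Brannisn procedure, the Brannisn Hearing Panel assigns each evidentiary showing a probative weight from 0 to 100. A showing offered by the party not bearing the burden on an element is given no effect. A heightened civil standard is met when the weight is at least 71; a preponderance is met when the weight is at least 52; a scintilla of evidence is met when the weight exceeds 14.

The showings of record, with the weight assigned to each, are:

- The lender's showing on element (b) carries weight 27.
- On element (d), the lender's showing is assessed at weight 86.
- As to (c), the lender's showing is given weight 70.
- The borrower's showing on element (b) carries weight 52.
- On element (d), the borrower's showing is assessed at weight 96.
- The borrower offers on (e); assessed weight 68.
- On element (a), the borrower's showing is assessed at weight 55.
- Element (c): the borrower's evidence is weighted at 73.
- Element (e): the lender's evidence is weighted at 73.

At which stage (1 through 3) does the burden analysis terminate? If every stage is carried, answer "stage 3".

Stage 1 (borrower, a preponderance, weight is at least 52): (a) 55 ≥ 52 — meets; (b) 52 (lender's 27 disregarded) ≥ 52 — meets.
  The borrower carries Stage 1; the lender now bears the burden.
Stage 2 (lender, a heightened civil standard, weight is at least 71): (c) 70 (borrower's 73 disregarded) < 71 — fails.
  Not every element is met, so the lender fails to carry Stage 2.
The analysis ends at Stage 2; the borrower prevails.

stage 2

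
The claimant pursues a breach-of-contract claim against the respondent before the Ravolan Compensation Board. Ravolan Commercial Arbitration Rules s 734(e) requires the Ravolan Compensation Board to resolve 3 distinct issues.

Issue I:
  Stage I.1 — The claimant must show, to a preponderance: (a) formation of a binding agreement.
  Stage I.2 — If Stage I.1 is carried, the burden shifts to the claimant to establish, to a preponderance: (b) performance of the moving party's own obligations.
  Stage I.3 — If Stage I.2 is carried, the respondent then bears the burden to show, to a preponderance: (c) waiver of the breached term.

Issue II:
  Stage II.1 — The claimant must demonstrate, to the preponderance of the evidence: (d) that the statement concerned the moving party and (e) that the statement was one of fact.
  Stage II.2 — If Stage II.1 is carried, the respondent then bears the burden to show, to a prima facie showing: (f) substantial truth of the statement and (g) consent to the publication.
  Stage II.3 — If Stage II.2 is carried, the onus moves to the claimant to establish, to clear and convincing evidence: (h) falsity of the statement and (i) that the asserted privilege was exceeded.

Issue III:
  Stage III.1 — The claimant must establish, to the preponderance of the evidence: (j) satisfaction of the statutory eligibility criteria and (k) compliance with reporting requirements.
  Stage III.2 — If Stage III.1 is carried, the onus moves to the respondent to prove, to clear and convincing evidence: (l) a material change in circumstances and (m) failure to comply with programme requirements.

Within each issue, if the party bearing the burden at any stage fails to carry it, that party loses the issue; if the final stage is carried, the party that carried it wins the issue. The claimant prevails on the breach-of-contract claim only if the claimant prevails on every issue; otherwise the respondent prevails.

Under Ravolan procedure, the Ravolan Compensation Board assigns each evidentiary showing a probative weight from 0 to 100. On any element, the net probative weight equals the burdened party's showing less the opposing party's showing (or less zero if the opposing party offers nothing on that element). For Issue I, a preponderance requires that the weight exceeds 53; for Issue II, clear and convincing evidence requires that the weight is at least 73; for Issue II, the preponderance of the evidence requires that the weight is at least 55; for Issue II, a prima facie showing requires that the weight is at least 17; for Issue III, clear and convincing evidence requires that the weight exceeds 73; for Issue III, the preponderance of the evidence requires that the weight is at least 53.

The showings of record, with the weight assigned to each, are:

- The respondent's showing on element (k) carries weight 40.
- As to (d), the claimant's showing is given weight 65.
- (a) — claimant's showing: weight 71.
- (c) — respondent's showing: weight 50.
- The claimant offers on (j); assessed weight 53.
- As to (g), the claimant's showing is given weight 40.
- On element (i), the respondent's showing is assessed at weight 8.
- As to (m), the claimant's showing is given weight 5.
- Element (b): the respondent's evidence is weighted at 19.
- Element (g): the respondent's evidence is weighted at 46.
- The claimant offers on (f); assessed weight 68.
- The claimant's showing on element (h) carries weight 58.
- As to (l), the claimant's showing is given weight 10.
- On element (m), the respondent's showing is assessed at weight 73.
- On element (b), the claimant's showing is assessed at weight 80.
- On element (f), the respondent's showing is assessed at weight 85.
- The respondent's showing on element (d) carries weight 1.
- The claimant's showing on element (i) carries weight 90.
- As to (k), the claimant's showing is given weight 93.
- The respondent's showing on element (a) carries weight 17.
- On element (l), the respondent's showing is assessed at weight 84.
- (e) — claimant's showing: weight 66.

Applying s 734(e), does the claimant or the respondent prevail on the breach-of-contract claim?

claimant

— Issue I —
At Stage I.1 the claimant must meet a preponderance (weight exceeds 53): on (a) the weight is 71 less the opposing 17 gives net 54, which does exceed 53, so (a) meets the standard.
  All elements met. The claimant retains the burden for Stage I.2.
At Stage I.2 the claimant must meet a preponderance (weight exceeds 53): on (b) the weight is 80 less the opposing 19 gives net 61, which does exceed 53, so (b) meets the standard.
  Stage I.2 carried; the burden shifts to the respondent.
At Stage I.3 the respondent must meet a preponderance (weight exceeds 53): on (c) the weight is 50, which does not exceed 53, so (c) does not meet the standard.
  Stage I.3 not carried; the respondent fails its burden.
The claimant prevails on this issue.
— Issue II —
At Stage II.1 the claimant must meet the preponderance of the evidence (weight is at least 55): on (d) the weight is 65 less the opposing 1 gives net 64, ≥ 55, so (d) meets the standard; on (e) the weight is 66, which does reach 55, so (e) meets the standard.
  The claimant carries Stage II.1; the respondent now bears the burden.
At Stage II.2 the respondent must meet a prima facie showing (weight is at least 17): on (f) the weight is 85 less the opposing 68 gives net 17, which does reach 17, so (f) meets the standard; on (g) the weight is 46 less the opposing 40 gives net 6, which does not reach 17, so (g) does not meet the standard.
  Not every element is met, so the respondent fails to carry Stage II.2.
The analysis ends at Stage II.2; the claimant prevails on this issue.
— Issue III —
At Stage III.1 the claimant must meet the preponderance of the evidence (weight is at least 53): on (j) the weight is 53, which does reach 53, so (j) meets the standard; on (k) the weight is 93 less the opposing 40 gives net 53, ≥ 53, so (k) meets the standard.
  All elements met. The burden passes to the respondent.
At Stage III.2 the respondent must meet clear and convincing evidence (weight exceeds 73): on (l) the weight is 84 less the opposing 10 gives net 74, > 73, so (l) meets the standard; on (m) the weight is 73 less the opposing 5 gives net 68, which does not exceed 73, so (m) does not meet the standard.
  Stage III.2 not carried; the respondent fails its burden.
So the claimant prevails on this issue.
Per-issue: Issue I → claimant; Issue II → claimant; Issue III → claimant. The claimant must prevail on every issue; overall, the claimant prevails.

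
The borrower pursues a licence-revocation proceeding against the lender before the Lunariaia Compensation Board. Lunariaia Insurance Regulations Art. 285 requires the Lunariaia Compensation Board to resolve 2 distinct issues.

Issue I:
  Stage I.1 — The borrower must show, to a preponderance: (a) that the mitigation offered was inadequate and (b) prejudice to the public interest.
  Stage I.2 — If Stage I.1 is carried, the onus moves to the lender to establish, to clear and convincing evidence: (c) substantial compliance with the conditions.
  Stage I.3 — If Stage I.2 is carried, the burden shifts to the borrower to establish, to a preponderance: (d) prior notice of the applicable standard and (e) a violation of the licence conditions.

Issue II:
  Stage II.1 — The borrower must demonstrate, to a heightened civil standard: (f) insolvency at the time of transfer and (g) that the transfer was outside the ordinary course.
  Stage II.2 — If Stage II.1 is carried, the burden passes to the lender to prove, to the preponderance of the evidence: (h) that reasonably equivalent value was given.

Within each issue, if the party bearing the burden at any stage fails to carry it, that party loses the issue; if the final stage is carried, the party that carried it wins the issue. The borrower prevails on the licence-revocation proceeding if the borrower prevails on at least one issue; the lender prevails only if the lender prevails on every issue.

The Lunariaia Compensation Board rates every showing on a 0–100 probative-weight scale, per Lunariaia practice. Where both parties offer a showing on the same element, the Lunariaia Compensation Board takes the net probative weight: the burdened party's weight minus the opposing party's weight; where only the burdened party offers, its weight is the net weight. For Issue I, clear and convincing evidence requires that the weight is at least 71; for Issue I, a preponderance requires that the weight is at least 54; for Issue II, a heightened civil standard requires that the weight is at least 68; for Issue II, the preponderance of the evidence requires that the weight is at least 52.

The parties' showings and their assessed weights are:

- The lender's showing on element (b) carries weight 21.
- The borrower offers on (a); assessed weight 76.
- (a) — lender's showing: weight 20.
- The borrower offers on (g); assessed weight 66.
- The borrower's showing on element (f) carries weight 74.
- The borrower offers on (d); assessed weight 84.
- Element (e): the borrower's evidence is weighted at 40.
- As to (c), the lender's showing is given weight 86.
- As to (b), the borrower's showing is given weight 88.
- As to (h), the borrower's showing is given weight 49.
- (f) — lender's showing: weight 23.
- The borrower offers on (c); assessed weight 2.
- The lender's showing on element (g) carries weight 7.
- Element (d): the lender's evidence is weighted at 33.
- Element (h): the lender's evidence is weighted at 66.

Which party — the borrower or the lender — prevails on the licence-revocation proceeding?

lender

— Issue I —
Stage I.1 (borrower, a preponderance, weight is at least 54): (a) net 76−20=56 ≥ 54 — meets; (b) net 88−21=67 ≥ 54 — meets.
  Stage I.1 is satisfied; the onus moves to the lender.
Stage I.2 (lender, clear and convincing evidence, weight is at least 71): (c) net 86−2=84 ≥ 71 — meets.
  The lender carries Stage I.2; the borrower now bears the burden.
Stage I.3 (borrower, a preponderance, weight is at least 54): (d) net 84−33=51 < 54 — fails; (e) 40 < 54 — fails.
  The borrower does not carry Stage I.3.
The analysis ends at Stage I.3; the lender prevails on this issue.
— Issue II —
Stage II.1 (borrower, a heightened civil standard, weight is at least 68): (f) net 74−23=51 < 68 — fails; (g) net 66−7=59 < 68 — fails.
  Not every element is met, so the borrower fails to carry Stage II.1.
So the lender prevails on this issue.
Per-issue: Issue I → lender; Issue II → lender. The borrower must prevail on at least one issue; overall, the lender prevails.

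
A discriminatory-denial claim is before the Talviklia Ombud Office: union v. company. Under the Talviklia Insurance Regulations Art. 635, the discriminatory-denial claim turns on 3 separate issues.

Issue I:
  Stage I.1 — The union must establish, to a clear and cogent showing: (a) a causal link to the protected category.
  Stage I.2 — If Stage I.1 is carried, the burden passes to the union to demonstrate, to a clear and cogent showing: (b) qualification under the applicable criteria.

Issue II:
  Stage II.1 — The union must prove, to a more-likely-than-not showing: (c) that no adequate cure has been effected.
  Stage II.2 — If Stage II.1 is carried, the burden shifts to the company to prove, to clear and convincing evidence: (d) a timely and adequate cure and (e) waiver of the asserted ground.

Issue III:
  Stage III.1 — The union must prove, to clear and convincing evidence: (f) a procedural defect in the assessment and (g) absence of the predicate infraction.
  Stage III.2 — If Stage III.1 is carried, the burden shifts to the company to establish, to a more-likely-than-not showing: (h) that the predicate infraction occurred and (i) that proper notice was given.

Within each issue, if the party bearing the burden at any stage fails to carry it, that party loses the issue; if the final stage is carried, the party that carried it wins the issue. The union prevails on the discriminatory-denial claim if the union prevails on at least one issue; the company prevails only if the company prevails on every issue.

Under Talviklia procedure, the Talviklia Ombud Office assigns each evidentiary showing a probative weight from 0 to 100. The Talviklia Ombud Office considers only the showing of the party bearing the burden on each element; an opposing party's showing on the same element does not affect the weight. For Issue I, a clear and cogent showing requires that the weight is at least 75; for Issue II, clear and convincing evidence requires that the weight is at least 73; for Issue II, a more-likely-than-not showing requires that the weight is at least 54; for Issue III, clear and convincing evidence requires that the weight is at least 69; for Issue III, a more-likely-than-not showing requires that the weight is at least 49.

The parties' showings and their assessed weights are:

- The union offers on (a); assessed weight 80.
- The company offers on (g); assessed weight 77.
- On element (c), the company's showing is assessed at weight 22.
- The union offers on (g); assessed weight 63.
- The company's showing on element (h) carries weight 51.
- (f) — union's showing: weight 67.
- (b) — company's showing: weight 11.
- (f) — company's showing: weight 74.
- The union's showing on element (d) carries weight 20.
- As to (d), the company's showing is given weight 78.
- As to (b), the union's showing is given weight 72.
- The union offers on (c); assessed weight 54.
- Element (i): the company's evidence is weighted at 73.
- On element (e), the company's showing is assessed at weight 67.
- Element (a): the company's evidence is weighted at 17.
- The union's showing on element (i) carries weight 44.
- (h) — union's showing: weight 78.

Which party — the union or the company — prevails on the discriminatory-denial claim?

union

— Issue I —
Stage I.1 — burden on union; standard: a clear and cogent showing (weight is at least 75).
    (a): 80 (company's 17 disregarded) ≥ 75 [met]
  Stage I.1 carried; the burden remains with the union.
Stage I.2 — burden on union; standard: a clear and cogent showing (weight is at least 75).
    (b): 72 (company's 11 disregarded) < 75 [not met]
  Stage I.2 not carried; the union fails its burden.
The analysis ends at Stage I.2; the company prevails on this issue.
— Issue II —
Stage II.1 (union, a more-likely-than-not showing, weight is at least 54): (c) 54 (company's 22 disregarded) ≥ 54 — meets.
  Stage II.1 is satisfied; the onus moves to the company.
Stage II.2 (company, clear and convincing evidence, weight is at least 73): (d) 78 (union's 20 disregarded) ≥ 73 — meets; (e) 67 < 73 — fails.
  Not every element is met, so the company fails to carry Stage II.2.
So the union prevails on this issue.
— Issue III —
At Stage III.1 the union must meet clear and convincing evidence (weight is at least 69): on (f) the weight is 67 (the company's 74 is given no effect), which does not reach 69, so (f) does not meet the standard; on (g) the weight is 63 (the company's 77 is given no effect), which does not reach 69, so (g) does not meet the standard.
  Stage III.1 not carried; the union fails its burden.
The company prevails on this issue.
Per-issue: Issue I → company; Issue II → union; Issue III → company. The union must prevail on at least one issue; overall, the union prevails.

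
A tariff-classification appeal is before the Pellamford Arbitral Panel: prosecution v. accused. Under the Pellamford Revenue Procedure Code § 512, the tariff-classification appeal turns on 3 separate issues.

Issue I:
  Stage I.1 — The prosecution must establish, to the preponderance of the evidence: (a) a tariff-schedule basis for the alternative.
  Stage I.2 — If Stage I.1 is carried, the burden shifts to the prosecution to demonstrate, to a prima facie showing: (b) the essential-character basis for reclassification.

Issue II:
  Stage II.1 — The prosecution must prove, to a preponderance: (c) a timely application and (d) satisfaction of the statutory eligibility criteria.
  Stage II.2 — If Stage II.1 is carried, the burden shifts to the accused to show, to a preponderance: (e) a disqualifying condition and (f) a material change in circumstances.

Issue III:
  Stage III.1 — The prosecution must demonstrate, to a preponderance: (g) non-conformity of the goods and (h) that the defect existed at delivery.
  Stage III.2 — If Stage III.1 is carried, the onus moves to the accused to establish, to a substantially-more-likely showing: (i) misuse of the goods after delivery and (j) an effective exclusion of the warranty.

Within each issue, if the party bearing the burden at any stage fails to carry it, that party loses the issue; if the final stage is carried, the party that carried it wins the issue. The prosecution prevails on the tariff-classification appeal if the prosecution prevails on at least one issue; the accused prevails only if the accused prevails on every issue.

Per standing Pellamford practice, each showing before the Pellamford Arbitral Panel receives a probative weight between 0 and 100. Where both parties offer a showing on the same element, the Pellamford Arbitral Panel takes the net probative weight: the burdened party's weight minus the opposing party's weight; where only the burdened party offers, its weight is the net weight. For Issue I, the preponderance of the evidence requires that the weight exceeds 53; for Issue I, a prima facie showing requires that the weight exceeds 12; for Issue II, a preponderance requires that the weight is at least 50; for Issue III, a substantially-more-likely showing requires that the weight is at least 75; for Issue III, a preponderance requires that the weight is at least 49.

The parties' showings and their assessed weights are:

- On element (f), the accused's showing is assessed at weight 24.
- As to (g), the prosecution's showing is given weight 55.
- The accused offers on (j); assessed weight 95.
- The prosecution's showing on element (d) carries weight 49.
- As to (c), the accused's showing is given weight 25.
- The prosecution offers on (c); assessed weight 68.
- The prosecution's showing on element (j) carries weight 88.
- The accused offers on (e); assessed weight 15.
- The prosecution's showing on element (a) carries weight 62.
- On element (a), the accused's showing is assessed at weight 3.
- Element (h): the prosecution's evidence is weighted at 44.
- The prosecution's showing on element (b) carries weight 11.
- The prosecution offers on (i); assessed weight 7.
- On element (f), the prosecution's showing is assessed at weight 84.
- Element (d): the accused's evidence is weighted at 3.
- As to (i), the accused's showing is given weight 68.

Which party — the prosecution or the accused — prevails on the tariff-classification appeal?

accused

— Issue I —
At Stage I.1 the prosecution must meet the preponderance of the evidence (weight exceeds 53): on (a) the weight is 62 less the opposing 3 gives net 59, which does exceed 53, so (a) meets the standard.
  Stage I.1 carried; the burden remains with the prosecution.
At Stage I.2 the prosecution must meet a prima facie showing (weight exceeds 12): on (b) the weight is 11, which does not exceed 12, so (b) does not meet the standard.
  Not every element is met, so the prosecution fails to carry Stage I.2.
So the accused prevails on this issue.
— Issue II —
Stage II.1 — burden on prosecution; standard: a preponderance (weight is at least 50).
    (c): 68 − 25 = 43 < 50 [not met]
    (d): 49 − 3 = 46 < 50 [not met]
  The prosecution does not carry Stage II.1.
The accused prevails on this issue.
— Issue III —
Stage III.1 (prosecution, a preponderance, weight is at least 49): (g) 55 ≥ 49 — meets; (h) 44 < 49 — fails.
  Stage III.1 not carried; the prosecution fails its burden.
The accused prevails on this issue.
Per-issue: Issue I → accused; Issue II → accused; Issue III → accused. The prosecution must prevail on at least one issue; overall, the accused prevails.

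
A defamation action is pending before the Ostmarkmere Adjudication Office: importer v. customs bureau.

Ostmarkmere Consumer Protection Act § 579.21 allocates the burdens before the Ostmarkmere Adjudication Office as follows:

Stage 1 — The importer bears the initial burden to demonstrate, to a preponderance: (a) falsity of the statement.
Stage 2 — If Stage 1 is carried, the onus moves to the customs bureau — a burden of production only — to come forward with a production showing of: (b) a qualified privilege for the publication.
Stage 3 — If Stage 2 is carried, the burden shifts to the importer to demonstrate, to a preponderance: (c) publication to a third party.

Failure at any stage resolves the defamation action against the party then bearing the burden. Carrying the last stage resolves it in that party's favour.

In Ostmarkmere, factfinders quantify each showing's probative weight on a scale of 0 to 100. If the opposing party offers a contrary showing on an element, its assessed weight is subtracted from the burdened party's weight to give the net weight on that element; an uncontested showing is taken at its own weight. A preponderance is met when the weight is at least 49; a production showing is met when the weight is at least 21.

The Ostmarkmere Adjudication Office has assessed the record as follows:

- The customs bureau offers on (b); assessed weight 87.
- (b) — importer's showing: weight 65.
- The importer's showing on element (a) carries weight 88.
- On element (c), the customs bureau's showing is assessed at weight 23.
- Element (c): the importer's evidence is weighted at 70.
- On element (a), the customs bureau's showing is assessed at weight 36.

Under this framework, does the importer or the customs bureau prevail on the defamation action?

At Stage 1 the importer must meet a preponderance (weight is at least 49): on (a) the weight is 88 less the opposing 36 gives net 52, which does reach 49, so (a) meets the standard.
  The importer carries Stage 1; the customs bureau now bears the burden.
At Stage 2 the customs bureau must meet a production showing (weight is at least 21): on (b) the weight is 87 less the opposing 65 gives net 22, which does reach 21, so (b) meets the standard.
  Stage 2 carried; the burden shifts to the importer.
At Stage 3 the importer must meet a preponderance (weight is at least 49): on (c) the weight is 70 less the opposing 23 gives net 47, < 49, so (c) does not meet the standard.
  The importer does not carry Stage 3.
The analysis ends at Stage 3; the customs bureau prevails.

customs bureau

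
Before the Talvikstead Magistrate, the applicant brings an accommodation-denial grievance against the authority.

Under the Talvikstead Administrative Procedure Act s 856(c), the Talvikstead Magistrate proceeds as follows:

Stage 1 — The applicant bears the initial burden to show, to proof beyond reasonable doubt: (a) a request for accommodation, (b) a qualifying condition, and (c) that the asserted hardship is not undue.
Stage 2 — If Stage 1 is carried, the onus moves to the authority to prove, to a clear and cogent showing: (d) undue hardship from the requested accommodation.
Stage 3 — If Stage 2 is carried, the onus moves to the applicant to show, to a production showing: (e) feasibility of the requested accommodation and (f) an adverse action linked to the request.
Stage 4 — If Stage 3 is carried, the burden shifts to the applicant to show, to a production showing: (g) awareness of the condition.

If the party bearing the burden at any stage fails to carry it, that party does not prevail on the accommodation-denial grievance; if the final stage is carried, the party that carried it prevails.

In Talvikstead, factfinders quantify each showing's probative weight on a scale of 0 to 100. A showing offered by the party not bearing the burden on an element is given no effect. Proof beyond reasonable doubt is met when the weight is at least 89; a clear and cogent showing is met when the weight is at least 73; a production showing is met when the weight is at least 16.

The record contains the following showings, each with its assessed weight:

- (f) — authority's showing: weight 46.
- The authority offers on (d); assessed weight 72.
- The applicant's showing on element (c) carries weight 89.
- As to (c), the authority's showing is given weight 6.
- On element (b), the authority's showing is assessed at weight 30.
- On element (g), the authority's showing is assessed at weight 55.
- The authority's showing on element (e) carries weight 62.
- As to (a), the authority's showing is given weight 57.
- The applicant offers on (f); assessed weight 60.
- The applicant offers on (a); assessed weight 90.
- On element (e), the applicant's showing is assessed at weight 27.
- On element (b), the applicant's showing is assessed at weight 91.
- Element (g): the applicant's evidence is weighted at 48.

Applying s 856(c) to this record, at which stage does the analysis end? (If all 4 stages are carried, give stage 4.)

At Stage 1 the applicant must meet proof beyond reasonable doubt (weight is at least 89): on (a) the weight is 90 (the authority's 57 is given no effect), ≥ 89, so (a) meets the standard; on (b) the weight is 91 (the authority's 30 is given no effect), ≥ 89, so (b) meets the standard; on (c) the weight is 89 (the authority's 6 is given no effect), ≥ 89, so (c) meets the standard.
  Stage 1 carried; the burden shifts to the authority.
At Stage 2 the authority must meet a clear and cogent showing (weight is at least 73): on (d) the weight is 72, which does not reach 73, so (d) does not meet the standard.
  The authority does not carry Stage 2.
The applicant prevails.

stage 2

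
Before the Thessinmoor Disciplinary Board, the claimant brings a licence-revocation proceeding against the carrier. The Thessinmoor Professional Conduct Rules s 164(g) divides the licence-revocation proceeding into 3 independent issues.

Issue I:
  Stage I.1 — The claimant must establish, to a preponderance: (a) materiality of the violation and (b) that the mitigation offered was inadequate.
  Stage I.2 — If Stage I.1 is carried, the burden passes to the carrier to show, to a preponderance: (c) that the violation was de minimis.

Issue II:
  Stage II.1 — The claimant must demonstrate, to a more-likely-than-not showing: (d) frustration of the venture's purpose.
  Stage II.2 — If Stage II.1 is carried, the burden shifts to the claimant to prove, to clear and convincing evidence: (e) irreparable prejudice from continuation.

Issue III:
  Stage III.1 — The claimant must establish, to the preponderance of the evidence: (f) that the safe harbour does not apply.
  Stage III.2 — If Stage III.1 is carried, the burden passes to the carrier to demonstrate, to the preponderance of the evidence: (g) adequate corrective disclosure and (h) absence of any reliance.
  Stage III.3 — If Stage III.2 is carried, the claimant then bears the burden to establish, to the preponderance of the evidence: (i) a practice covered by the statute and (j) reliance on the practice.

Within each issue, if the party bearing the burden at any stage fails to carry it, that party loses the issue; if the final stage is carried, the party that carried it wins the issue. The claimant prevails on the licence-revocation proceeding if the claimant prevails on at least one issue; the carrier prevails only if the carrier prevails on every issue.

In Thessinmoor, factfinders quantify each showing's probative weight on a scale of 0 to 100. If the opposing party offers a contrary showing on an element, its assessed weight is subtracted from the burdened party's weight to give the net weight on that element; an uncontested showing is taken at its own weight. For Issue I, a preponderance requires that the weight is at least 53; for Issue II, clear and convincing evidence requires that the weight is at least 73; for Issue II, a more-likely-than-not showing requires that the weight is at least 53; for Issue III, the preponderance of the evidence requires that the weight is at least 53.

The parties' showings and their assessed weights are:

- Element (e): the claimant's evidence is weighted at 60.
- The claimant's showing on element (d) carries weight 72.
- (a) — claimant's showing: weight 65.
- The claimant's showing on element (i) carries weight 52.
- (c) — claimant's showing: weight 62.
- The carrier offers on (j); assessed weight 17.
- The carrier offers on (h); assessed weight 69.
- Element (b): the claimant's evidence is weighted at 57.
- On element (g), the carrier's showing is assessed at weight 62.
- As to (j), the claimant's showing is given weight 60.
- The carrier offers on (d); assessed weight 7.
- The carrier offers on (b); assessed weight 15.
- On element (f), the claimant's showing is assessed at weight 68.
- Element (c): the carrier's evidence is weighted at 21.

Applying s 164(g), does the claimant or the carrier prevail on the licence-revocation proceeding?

carrier

— Issue I —
Stage I.1 (claimant, a preponderance, weight is at least 53): (a) 65 ≥ 53 — meets; (b) net 57−15=42 < 53 — fails.
  Stage I.1 not carried; the claimant fails its burden.
So the carrier prevails on this issue.
— Issue II —
Stage II.1 — burden on claimant; standard: a more-likely-than-not showing (weight is at least 53).
    (d): 72 − 7 = 65 ≥ 53 [met]
  Stage II.1 is satisfied; the claimant continues to bear the burden.
Stage II.2 — burden on claimant; standard: clear and convincing evidence (weight is at least 73).
    (e): 60 < 73 [not met]
  Stage II.2 not carried; the claimant fails its burden.
The analysis ends at Stage II.2; the carrier prevails on this issue.
— Issue III —
Stage III.1 — burden on claimant; standard: the preponderance of the evidence (weight is at least 53).
    (f): 68 ≥ 53 [met]
  All elements met. The burden passes to the carrier.
Stage III.2 — burden on carrier; standard: the preponderance of the evidence (weight is at least 53).
    (g): 62 ≥ 53 [met]
    (h): 69 ≥ 53 [met]
  All elements met. The burden passes to the claimant.
Stage III.3 — burden on claimant; standard: the preponderance of the evidence (weight is at least 53).
    (i): 52 < 53 [not met]
    (j): 60 − 17 = 43 < 53 [not met]
  The claimant does not carry Stage III.3.
The carrier prevails on this issue.
Per-issue: Issue I → carrier; Issue II → carrier; Issue III → carrier. The claimant must prevail on at least one issue; overall, the carrier prevails.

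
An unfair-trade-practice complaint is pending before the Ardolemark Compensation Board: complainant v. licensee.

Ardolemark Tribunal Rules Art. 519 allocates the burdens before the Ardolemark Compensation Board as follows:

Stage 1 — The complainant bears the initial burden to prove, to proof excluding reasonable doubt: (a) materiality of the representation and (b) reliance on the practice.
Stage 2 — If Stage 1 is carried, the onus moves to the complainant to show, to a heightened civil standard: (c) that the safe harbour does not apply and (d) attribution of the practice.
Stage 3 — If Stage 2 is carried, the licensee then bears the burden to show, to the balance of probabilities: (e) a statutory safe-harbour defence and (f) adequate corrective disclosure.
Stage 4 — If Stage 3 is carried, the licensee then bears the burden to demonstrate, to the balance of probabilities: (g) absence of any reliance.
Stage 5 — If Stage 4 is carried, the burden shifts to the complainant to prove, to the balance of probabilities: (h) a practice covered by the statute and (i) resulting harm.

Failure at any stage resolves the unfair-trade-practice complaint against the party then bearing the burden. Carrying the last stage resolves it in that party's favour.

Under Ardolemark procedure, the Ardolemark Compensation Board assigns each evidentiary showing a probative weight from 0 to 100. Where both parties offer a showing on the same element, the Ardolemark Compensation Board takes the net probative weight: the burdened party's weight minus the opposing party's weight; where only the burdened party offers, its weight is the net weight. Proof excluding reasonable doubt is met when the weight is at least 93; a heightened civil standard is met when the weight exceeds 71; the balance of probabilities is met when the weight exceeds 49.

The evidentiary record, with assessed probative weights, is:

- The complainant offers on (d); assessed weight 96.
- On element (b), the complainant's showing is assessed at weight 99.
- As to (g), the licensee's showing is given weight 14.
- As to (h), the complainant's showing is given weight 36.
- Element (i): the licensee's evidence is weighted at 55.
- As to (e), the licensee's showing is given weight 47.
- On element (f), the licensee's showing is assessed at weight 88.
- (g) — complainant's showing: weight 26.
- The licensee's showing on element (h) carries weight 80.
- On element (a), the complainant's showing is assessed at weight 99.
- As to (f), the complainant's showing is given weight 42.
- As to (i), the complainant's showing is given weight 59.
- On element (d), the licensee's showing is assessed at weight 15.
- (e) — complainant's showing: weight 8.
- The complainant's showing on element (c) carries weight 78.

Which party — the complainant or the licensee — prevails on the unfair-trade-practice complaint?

complainant

At Stage 1 the complainant must meet proof excluding reasonable doubt (weight is at least 93): on (a) the weight is 99, ≥ 93, so (a) meets the standard; on (b) the weight is 99, which does reach 93, so (b) meets the standard.
  Stage 1 is satisfied; the complainant continues to bear the burden.
At Stage 2 the complainant must meet a heightened civil standard (weight exceeds 71): on (c) the weight is 78, > 71, so (c) meets the standard; on (d) the weight is 96 less the opposing 15 gives net 81, > 71, so (d) meets the standard.
  The complainant carries Stage 2; the licensee now bears the burden.
At Stage 3 the licensee must meet the balance of probabilities (weight exceeds 49): on (e) the weight is 47 less the opposing 8 gives net 39, which does not exceed 49, so (e) does not meet the standard; on (f) the weight is 88 less the opposing 42 gives net 46, ≤ 49, so (f) does not meet the standard.
  Not every element is met, so the licensee fails to carry Stage 3.
The complainant prevails.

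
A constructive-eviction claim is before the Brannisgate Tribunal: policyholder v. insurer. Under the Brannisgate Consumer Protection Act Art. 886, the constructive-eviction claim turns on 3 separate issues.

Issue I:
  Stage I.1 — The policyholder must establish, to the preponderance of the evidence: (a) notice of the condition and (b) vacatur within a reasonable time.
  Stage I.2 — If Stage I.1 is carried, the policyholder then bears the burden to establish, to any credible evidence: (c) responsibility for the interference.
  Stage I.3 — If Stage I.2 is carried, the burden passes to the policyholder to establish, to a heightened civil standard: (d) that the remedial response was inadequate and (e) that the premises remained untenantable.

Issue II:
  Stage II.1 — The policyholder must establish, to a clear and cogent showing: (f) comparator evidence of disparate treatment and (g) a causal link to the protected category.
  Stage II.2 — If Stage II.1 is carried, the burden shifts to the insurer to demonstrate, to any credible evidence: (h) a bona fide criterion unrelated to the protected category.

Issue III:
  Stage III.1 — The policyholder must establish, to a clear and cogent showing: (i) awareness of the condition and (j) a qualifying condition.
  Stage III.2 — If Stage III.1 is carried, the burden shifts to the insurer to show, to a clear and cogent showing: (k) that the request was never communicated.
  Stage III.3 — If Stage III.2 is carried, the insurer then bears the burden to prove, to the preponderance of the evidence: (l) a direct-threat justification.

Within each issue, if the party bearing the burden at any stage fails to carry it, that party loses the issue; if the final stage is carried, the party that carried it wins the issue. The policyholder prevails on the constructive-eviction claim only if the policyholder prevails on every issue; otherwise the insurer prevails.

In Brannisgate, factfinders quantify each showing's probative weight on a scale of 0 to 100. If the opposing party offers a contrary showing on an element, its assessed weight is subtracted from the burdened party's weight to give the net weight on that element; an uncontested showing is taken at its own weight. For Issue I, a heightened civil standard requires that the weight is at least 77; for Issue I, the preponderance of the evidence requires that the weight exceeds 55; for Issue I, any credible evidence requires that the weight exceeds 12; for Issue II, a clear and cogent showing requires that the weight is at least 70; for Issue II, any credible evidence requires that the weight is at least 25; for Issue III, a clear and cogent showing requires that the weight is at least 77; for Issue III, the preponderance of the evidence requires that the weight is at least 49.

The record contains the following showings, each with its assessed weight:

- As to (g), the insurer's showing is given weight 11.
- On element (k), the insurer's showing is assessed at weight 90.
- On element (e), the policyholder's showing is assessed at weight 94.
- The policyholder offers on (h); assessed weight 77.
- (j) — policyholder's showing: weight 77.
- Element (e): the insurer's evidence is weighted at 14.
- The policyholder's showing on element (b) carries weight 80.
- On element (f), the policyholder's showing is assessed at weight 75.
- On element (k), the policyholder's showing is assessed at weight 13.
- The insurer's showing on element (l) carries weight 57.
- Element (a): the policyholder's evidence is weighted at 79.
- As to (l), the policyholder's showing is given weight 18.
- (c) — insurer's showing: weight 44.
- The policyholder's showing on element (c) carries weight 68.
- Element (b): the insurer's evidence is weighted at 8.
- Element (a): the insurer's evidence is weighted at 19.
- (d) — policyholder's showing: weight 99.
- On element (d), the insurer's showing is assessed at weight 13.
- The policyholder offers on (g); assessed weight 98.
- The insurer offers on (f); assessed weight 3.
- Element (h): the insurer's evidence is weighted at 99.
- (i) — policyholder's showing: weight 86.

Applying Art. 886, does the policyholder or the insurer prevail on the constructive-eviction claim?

— Issue I —
Stage I.1 — burden on policyholder; standard: the preponderance of the evidence (weight exceeds 55).
    (a): 79 − 19 = 60 > 55 [met]
    (b): 80 − 8 = 72 > 55 [met]
  Stage I.1 carried; the burden remains with the policyholder.
Stage I.2 — burden on policyholder; standard: any credible evidence (weight exceeds 12).
    (c): 68 − 44 = 24 > 12 [met]
  All elements met. The policyholder retains the burden for Stage I.3.
Stage I.3 — burden on policyholder; standard: a heightened civil standard (weight is at least 77).
    (d): 99 − 13 = 86 ≥ 77 [met]
    (e): 94 − 14 = 80 ≥ 77 [met]
  All elements met at the final stage.
All stages carried — the policyholder prevails on this issue.
— Issue II —
Stage II.1 (policyholder, a clear and cogent showing, weight is at least 70): (f) net 75−3=72 ≥ 70 — meets; (g) net 98−11=87 ≥ 70 — meets.
  All elements met. The burden passes to the insurer.
Stage II.2 (insurer, any credible evidence, weight is at least 25): (h) net 99−77=22 < 25 — fails.
  Stage II.2 not carried; the insurer fails its burden.
The analysis ends at Stage II.2; the policyholder prevails on this issue.
— Issue III —
At Stage III.1 the policyholder must meet a clear and cogent showing (weight is at least 77): on (i) the weight is 86, which does reach 77, so (i) meets the standard; on (j) the weight is 77, ≥ 77, so (j) meets the standard.
  The policyholder carries Stage III.1; the insurer now bears the burden.
At Stage III.2 the insurer must meet a clear and cogent showing (weight is at least 77): on (k) the weight is 90 less the opposing 13 gives net 77, ≥ 77, so (k) meets the standard.
  All elements met. The insurer retains the burden for Stage III.3.
At Stage III.3 the insurer must meet the preponderance of the evidence (weight is at least 49): on (l) the weight is 57 less the opposing 18 gives net 39, which does not reach 49, so (l) does not meet the standard.
  Not every element is met, so the insurer fails to carry Stage III.3.
The policyholder prevails on this issue.
Per-issue: Issue I → policyholder; Issue II → policyholder; Issue III → policyholder. The policyholder must prevail on every issue; overall, the policyholder prevails.

policyholder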